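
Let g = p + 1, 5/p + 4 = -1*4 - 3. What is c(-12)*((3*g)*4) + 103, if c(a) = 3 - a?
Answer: 2213/11 ≈ 201.18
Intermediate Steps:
p = -5/11 (p = 5/(-4 + (-1*4 - 3)) = 5/(-4 + (-4 - 3)) = 5/(-4 - 7) = 5/(-11) = 5*(-1/11) = -5/11 ≈ -0.45455)
g = 6/11 (g = -5/11 + 1 = 6/11 ≈ 0.54545)
c(-12)*((3*g)*4) + 103 = (3 - 1*(-12))*((3*(6/11))*4) + 103 = (3 + 12)*((18/11)*4) + 103 = 15*(72/11) + 103 = 1080/11 + 103 = 2213/11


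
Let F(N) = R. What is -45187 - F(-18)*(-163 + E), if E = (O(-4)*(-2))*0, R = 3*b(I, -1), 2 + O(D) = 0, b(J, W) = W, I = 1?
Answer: -45676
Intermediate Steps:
O(D) = -2 (O(D) = -2 + 0 = -2)
R = -3 (R = 3*(-1) = -3)
F(N) = -3
E = 0 (E = -2*(-2)*0 = 4*0 = 0)
-45187 - F(-18)*(-163 + E) = -45187 - (-3)*(-163 + 0) = -45187 - (-3)*(-163) = -45187 - 1*489 = -45187 - 489 = -45676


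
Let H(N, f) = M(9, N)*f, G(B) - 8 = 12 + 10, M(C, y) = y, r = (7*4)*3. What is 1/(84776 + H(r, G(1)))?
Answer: 1/87296 ≈ 1.1455e-5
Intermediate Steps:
r = 84 (r = 28*3 = 84)
G(B) = 30 (G(B) = 8 + (12 + 10) = 8 + 22 = 30)
H(N, f) = N*f
1/(84776 + H(r, G(1))) = 1/(84776 + 84*30) = 1/(84776 + 2520) = 1/87296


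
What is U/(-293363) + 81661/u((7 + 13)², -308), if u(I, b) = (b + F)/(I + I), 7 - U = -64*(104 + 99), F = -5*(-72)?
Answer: 684466145659/544817 ≈ 1.2563e+6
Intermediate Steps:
F = 360
U = 12999 (U = 7 - (-64)*(104 + 99) = 7 - (-64)*203 = 7 - 1*(-12992) = 7 + 12992 = 12999)
u(I, b) = (360 + b)/(2*I) (u(I, b) = (b + 360)/(I + I) = (360 + b)/((2*I)) = (360 + b)*(1/(2*I)) = (360 + b)/(2*I))
U/(-293363) + 81661/u((7 + 13)², -308) = 12999/(-293363) + 81661/(((360 - 308)/(2*((7 + 13)²)))) = 12999*(-1/293363) + 81661/(((½)*52/20²)) = -1857/41909 + 81661/(((½)*52/400)) = -1857/41909 + 81661/(((½)*(1/400)*52)) = -1857/41909 + 81661/(13/200) = -1857/41909 + 81661*(200/13) = -1857/41909 + 16332200/13 = 684466145659/544817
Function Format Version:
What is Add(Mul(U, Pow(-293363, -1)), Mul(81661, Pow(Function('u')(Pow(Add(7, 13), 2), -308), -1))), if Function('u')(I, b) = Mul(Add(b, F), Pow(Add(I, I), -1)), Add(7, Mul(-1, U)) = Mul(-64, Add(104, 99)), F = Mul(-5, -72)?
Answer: Rational(684466145659, 544817) ≈ 1.2563e+6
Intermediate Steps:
F = 360
U = 12999 (U = Add(7, Mul(-1, Mul(-64, Add(104, 99)))) = Add(7, Mul(-1, Mul(-64, 203))) = Add(7, Mul(-1, -12992)) = Add(7, 12992) = 12999)
Function('u')(I, b) = Mul(Rational(1, 2), Pow(I, -1), Add(360, b)) (Function('u')(I, b) = Mul(Add(b, 360), Pow(Add(I, I), -1)) = Mul(Add(360, b), Pow(Mul(2, I), -1)) = Mul(Add(360, b), Mul(Rational(1, 2), Pow(I, -1))) = Mul(Rational(1, 2), Pow(I, -1), Add(360, b)))
Add(Mul(U, Pow(-293363, -1)), Mul(81661, Pow(Function('u')(Pow(Add(7, 13), 2), -308), -1))) = Add(Mul(12999, Pow(-293363, -1)), Mul(81661, Pow(Mul(Rational(1, 2), Pow(Pow(Add(7, 13), 2), -1), Add(360, -308)), -1))) = Add(Mul(12999, Rational(-1, 293363)), Mul(81661, Pow(Mul(Rational(1, 2), Pow(Pow(20, 2), -1), 52), -1))) = Add(Rational(-1857, 41909), Mul(81661, Pow(Mul(Rational(1, 2), Pow(400, -1), 52), -1))) = Add(Rational(-1857, 41909), Mul(81661, Pow(Mul(Rational(1, 2), Rational(1, 400), 52), -1))) = Add(Rational(-1857, 41909), Mul(81661, Pow(Rational(13, 200), -1))) = Add(Rational(-1857, 41909), Mul(81661, Rational(200, 13))) = Add(Rational(-1857, 41909), Rational(16332200, 13)) = Rational(684466145659, 544817)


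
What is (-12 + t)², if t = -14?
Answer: 676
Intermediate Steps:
(-12 + t)² = (-12 - 14)² = (-26)² = 676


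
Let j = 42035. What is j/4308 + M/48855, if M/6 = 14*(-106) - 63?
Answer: 671211023/70155780 ≈ 9.5674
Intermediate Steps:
M = -9282 (M = 6*(14*(-106) - 63) = 6*(-1484 - 63) = 6*(-1547) = -9282)
j/4308 + M/48855 = 42035/4308 - 9282/48855 = 42035*(1/4308) - 9282*1/48855 = 42035/4308 - 3094/16285 = 671211023/70155780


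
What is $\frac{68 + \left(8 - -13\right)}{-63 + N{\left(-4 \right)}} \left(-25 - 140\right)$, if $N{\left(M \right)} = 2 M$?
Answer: $\frac{14685}{71} \approx 206.83$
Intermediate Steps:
$\frac{68 + \left(8 - -13\right)}{-63 + N{\left(-4 \right)}} \left(-25 - 140\right) = \frac{68 + \left(8 - -13\right)}{-63 + 2 \left(-4\right)} \left(-25 - 140\right) = \frac{68 + \left(8 + 13\right)}{-63 - 8} \left(-165\right) = \frac{68 + 21}{-71} \left(-165\right) = 89 \left(- \frac{1}{71}\right) \left(-165\right) = \left(- \frac{89}{71}\right) \left(-165\right) = \frac{14685}{71}$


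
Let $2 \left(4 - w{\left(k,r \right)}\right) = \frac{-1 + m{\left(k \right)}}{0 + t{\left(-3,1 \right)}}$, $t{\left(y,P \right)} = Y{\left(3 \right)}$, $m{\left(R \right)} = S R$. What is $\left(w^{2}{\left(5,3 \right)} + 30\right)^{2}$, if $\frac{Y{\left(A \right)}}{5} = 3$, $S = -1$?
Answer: $\frac{1418481}{625} \approx 2269.6$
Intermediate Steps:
$Y{\left(A \right)} = 15$ ($Y{\left(A \right)} = 5 \cdot 3 = 15$)
$m{\left(R \right)} = - R$
$t{\left(y,P \right)} = 15$
$w{\left(k,r \right)} = \frac{121}{30} + \frac{k}{30}$ ($w{\left(k,r \right)} = 4 - \frac{\left(-1 - k\right) \frac{1}{0 + 15}}{2} = 4 - \frac{\left(-1 - k\right) \frac{1}{15}}{2} = 4 - \frac{- \frac{1}{15} - \frac{k}{15}}{2} = 4 + \left(\frac{1}{30} + \frac{k}{30}\right) = \frac{121}{30} + \frac{k}{30}$)
$\left(w^{2}{\left(5,3 \right)} + 30\right)^{2} = \left(\left(\frac{121}{30} + \frac{1}{30} \cdot 5\right)^{2} + 30\right)^{2} = \left(\left(\frac{121}{30} + \frac{1}{6}\right)^{2} + 30\right)^{2} = \left(\left(\frac{21}{5}\right)^{2} + 30\right)^{2} = \left(\frac{441}{25} + 30\right)^{2} = \left(\frac{1191}{25}\right)^{2} = \frac{1418481}{625}$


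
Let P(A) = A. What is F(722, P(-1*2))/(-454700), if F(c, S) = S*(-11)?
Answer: -11/227350 ≈ -4.8384e-5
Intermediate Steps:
F(c, S) = -11*S
F(722, P(-1*2))/(-454700) = -(-11)*2/(-454700) = -11*(-2)*(-1/454700) = 22*(-1/454700) = -11/227350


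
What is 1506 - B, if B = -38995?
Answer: 40501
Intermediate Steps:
1506 - B = 1506 - 1*(-38995) = 1506 + 38995 = 40501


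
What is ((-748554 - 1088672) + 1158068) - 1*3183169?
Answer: -3862327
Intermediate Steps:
((-748554 - 1088672) + 1158068) - 1*3183169 = (-1837226 + 1158068) - 3183169 = -679158 - 3183169 = -3862327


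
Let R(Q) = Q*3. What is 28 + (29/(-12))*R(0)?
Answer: 28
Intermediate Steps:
R(Q) = 3*Q
28 + (29/(-12))*R(0) = 28 + (29/(-12))*(3*0) = 28 + (29*(-1/12))*0 = 28 - 29/12*0 = 28 + 0 = 28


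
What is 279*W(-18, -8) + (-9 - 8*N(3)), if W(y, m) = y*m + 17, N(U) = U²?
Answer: 44838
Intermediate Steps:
W(y, m) = 17 + m*y (W(y, m) = m*y + 17 = 17 + m*y)
279*W(-18, -8) + (-9 - 8*N(3)) = 279*(17 - 8*(-18)) + (-9 - 8*3²) = 279*(17 + 144) + (-9 - 8*9) = 279*161 + (-9 - 72) = 44919 - 81 = 44838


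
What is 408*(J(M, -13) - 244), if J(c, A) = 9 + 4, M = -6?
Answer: -94248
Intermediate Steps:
J(c, A) = 13
408*(J(M, -13) - 244) = 408*(13 - 244) = 408*(-231) = -94248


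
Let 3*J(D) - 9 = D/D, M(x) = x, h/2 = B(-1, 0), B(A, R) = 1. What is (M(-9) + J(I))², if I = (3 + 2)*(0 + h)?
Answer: 289/9 ≈ 32.111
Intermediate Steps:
h = 2 (h = 2*1 = 2)
I = 10 (I = (3 + 2)*(0 + 2) = 5*2 = 10)
J(D) = 10/3 (J(D) = 3 + (D/D)/3 = 3 + (⅓)*1 = 3 + ⅓ = 10/3)
(M(-9) + J(I))² = (-9 + 10/3)² = (-17/3)² = 289/9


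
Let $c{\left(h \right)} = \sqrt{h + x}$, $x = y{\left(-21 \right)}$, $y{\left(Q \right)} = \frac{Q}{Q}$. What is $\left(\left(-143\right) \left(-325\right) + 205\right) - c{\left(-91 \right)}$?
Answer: $46680 - 3 i \sqrt{10} \approx 46680.0 - 9.4868 i$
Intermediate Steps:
$y{\left(Q \right)} = 1$
$x = 1$
$c{\left(h \right)} = \sqrt{1 + h}$ ($c{\left(h \right)} = \sqrt{h + 1} = \sqrt{1 + h}$)
$\left(\left(-143\right) \left(-325\right) + 205\right) - c{\left(-91 \right)} = \left(\left(-143\right) \left(-325\right) + 205\right) - \sqrt{1 - 91} = \left(46475 + 205\right) - \sqrt{-90} = 46680 - 3 i \sqrt{10}$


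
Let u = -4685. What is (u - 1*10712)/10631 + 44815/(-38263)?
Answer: -1065563676/406773953 ≈ -2.6195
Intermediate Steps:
(u - 1*10712)/10631 + 44815/(-38263) = (-4685 - 1*10712)/10631 + 44815/(-38263) = (-4685 - 10712)*(1/10631) + 44815*(-1/38263) = -15397*1/10631 - 44815/38263 = -15397/10631 - 44815/38263 = -1065563676/406773953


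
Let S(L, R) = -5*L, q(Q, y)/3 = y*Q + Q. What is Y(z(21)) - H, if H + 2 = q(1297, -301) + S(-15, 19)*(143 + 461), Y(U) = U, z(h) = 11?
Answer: 1122013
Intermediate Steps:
q(Q, y) = 3*Q + 3*Q*y (q(Q, y) = 3*(y*Q + Q) = 3*(Q*y + Q) = 3*(Q + Q*y) = 3*Q + 3*Q*y)
H = -1122002 (H = -2 + (3*1297*(1 - 301) + (-5*(-15))*(143 + 461)) = -2 + (3*1297*(-300) + 75*604) = -2 + (-1167300 + 45300) = -2 - 1122000 = -1122002)
Y(z(21)) - H = 11 - 1*(-1122002) = 11 + 1122002 = 1122013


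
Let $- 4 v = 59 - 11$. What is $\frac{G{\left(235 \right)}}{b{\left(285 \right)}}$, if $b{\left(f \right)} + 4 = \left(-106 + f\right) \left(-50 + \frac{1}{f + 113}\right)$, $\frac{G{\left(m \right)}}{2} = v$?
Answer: $\frac{9552}{3563513} \approx 0.0026805$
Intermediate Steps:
$v = -12$ ($v = - \frac{59 - 11}{4} = \left(- \frac{1}{4}\right) 48 = -12$)
$G{\left(m \right)} = -24$ ($G{\left(m \right)} = 2 \left(-12\right) = -24$)
$b{\left(f \right)} = -4 + \left(-106 + f\right) \left(-50 + \frac{1}{113 + f}\right)$ ($b{\left(f \right)} = -4 + \left(-106 + f\right) \left(-50 + \frac{1}{f + 113}\right) = -4 + \left(-106 + f\right) \left(-50 + \frac{1}{113 + f}\right)$)
$\frac{G{\left(235 \right)}}{b{\left(285 \right)}} = - \frac{24}{\frac{1}{113 + 285} \left(598342 - 100605 - 50 \cdot 285^{2}\right)} = - \frac{24}{\frac{1}{398} \left(598342 - 100605 - 4061250\right)} = - \frac{24}{\frac{1}{398} \left(-3563513\right)} = - \frac{24}{- \frac{3563513}{398}} = \left(-24\right) \left(- \frac{398}{3563513}\right) = \frac{9552}{3563513}$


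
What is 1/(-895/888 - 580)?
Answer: -888/515935 ≈ -0.0017211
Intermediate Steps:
1/(-895/888 - 580) = 1/(-515935/888) = -888/515935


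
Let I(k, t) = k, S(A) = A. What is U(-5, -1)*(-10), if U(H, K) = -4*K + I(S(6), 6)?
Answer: -100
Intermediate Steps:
U(H, K) = 6 - 4*K (U(H, K) = -4*K + 6 = 6 - 4*K)
U(-5, -1)*(-10) = (6 - 4*(-1))*(-10) = (6 + 4)*(-10) = 10*(-10) = -100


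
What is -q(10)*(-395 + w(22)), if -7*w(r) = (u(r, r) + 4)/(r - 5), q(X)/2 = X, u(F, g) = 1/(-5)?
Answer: 940176/119 ≈ 7900.6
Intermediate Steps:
u(F, g) = -1/5
q(X) = 2*X
w(r) = -19/(35*(-5 + r)) (w(r) = -(-1/5 + 4)/(7*(r - 5)) = -19/(35*(-5 + r)))
-q(10)*(-395 + w(22)) = -2*10*(-395 - 19/(-175 + 35*22)) = -20*(-395 - 19/(-175 + 770)) = -20*(-395 - 19/595) = -20*(-235044)/595 = -1*(-940176/119) = 940176/119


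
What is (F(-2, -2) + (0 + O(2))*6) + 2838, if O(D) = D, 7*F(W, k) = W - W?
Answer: 2850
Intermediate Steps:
F(W, k) = 0 (F(W, k) = (W - W)/7 = (⅐)*0 = 0)
(F(-2, -2) + (0 + O(2))*6) + 2838 = (0 + (0 + 2)*6) + 2838 = (0 + 2*6) + 2838 = (0 + 12) + 2838 = 12 + 2838 = 2850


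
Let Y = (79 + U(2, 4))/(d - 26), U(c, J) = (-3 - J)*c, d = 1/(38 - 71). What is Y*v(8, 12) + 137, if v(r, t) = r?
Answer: 100523/859 ≈ 117.02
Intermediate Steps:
d = -1/33 (d = 1/(-33) = -1/33 ≈ -0.030303)
U(c, J) = c*(-3 - J)
Y = -2145/859 (Y = (79 - 1*2*(3 + 4))/(-1/33 - 26) = (79 - 1*2*7)/(-859/33) = (79 - 14)*(-33/859) = 65*(-33/859) = -2145/859 ≈ -2.4971)
Y*v(8, 12) + 137 = -2145/859*8 + 137 = -17160/859 + 137 = 100523/859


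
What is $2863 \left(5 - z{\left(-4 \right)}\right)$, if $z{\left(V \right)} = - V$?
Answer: $2863$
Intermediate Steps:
$2863 \left(5 - z{\left(-4 \right)}\right) = 2863 \left(5 - \left(-1\right) \left(-4\right)\right) = 2863 \left(5 - 4\right) = 2863 \cdot 1 = 2863$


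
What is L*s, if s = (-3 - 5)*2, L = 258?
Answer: -4128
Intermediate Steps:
s = -16 (s = -8*2 = -16)
L*s = 258*(-16) = -4128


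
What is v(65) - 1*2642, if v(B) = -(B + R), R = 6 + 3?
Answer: -2716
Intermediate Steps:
R = 9
v(B) = -9 - B (v(B) = -(B + 9) = -(9 + B) = -9 - B)
v(65) - 1*2642 = (-9 - 1*65) - 1*2642 = (-9 - 65) - 2642 = -74 - 2642 = -2716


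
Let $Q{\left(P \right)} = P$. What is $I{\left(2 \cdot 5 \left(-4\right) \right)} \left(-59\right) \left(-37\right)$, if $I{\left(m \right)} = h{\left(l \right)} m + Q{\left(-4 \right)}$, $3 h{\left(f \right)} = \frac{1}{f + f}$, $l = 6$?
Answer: $- \frac{100418}{9} \approx -11158.0$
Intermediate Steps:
$h{\left(f \right)} = \frac{1}{6 f}$ ($h{\left(f \right)} = \frac{1}{3 \left(f + f\right)} = \frac{1}{3 \cdot 2 f} = \frac{\frac{1}{2} \frac{1}{f}}{3} = \frac{1}{6 f}$)
$I{\left(m \right)} = -4 + \frac{m}{36}$ ($I{\left(m \right)} = \frac{1}{6 \cdot 6} m - 4 = \frac{1}{6} \cdot \frac{1}{6} m - 4 = \frac{m}{36} - 4 = -4 + \frac{m}{36}$)
$I{\left(2 \cdot 5 \left(-4\right) \right)} \left(-59\right) \left(-37\right) = \left(-4 + \frac{2 \cdot 5 \left(-4\right)}{36}\right) \left(-59\right) \left(-37\right) = \left(-4 + \frac{10 \left(-4\right)}{36}\right) \left(-59\right) \left(-37\right) = \left(-4 + \frac{1}{36} \left(-40\right)\right) \left(-59\right) \left(-37\right) = \left(-4 - \frac{10}{9}\right) \left(-59\right) \left(-37\right) = \left(- \frac{46}{9}\right) \left(-59\right) \left(-37\right) = \frac{2714}{9} \left(-37\right) = - \frac{100418}{9}$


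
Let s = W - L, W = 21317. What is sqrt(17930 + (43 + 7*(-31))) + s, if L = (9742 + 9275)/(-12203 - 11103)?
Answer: 496833019/23306 + 2*sqrt(4439) ≈ 21451.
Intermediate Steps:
L = -19017/23306 (L = 19017/(-23306) = 19017*(-1/23306) = -19017/23306 ≈ -0.81597)
s = 496833019/23306 (s = 21317 - 1*(-19017/23306) = 21317 + 19017/23306 = 496833019/23306 ≈ 21318.)
sqrt(17930 + (43 + 7*(-31))) + s = sqrt(17930 + (43 + 7*(-31))) + 496833019/23306 = sqrt(17930 + (43 - 217)) + 496833019/23306 = sqrt(17930 - 174) + 496833019/23306 = sqrt(17756) + 496833019/23306 = 2*sqrt(4439) + 496833019/23306 = 496833019/23306 + 2*sqrt(4439)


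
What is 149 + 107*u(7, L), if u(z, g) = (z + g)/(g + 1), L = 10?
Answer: 3458/11 ≈ 314.36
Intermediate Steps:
u(z, g) = (g + z)/(1 + g)
149 + 107*u(7, L) = 149 + 107*((10 + 7)/(1 + 10)) = 149 + 107*(17/11) = 149 + 1819/11 = 3458/11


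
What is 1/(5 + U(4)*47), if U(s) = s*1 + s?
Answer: 1/381 ≈ 0.0026247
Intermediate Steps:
U(s) = 2*s (U(s) = s + s = 2*s)
1/(5 + U(4)*47) = 1/(5 + (2*4)*47) = 1/(5 + 8*47) = 1/(5 + 376) = 1/381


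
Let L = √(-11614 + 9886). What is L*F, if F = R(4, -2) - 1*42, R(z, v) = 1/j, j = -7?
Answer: -7080*I*√3/7 ≈ -1751.8*I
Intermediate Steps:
R(z, v) = -⅐ (R(z, v) = 1/(-7) = -⅐)
L = 24*I*√3 (L = √(-1728) = 24*I*√3 ≈ 41.569*I)
F = -295/7 (F = -⅐ - 1*42 = -⅐ - 42 = -295/7 ≈ -42.143)
L*F = (24*I*√3)*(-295/7) = -7080*I*√3/7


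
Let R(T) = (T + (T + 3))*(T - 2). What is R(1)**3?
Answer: -125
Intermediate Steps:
R(T) = (-2 + T)*(3 + 2*T) (R(T) = (T + (3 + T))*(-2 + T) = (3 + 2*T)*(-2 + T) = (-2 + T)*(3 + 2*T))
R(1)**3 = (-6 - 1*1 + 2*1**2)**3 = (-6 - 1 + 2*1)**3 = (-6 - 1 + 2)**3 = (-5)**3 = -125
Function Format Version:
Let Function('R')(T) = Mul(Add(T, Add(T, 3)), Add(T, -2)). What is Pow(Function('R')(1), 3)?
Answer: -125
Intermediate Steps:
Function('R')(T) = Mul(Add(-2, T), Add(3, Mul(2, T))) (Function('R')(T) = Mul(Add(T, Add(3, T)), Add(-2, T)) = Mul(Add(3, Mul(2, T)), Add(-2, T)) = Mul(Add(-2, T), Add(3, Mul(2, T))))
Pow(Function('R')(1), 3) = Pow(Add(-6, Mul(-1, 1), Mul(2, Pow(1, 2))), 3) = Pow(Add(-6, -1, Mul(2, 1)), 3) = Pow(Add(-6, -1, 2), 3) = Pow(-5, 3) = -125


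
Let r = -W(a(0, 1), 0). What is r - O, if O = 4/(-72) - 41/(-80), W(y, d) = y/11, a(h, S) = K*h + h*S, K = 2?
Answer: -329/720 ≈ -0.45694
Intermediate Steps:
a(h, S) = 2*h + S*h (a(h, S) = 2*h + h*S = 2*h + S*h)
W(y, d) = y/11 (W(y, d) = y*(1/11) = y/11)
O = 329/720 (O = 4*(-1/72) - 41*(-1/80) = -1/18 + 41/80 = 329/720 ≈ 0.45694)
r = 0 (r = -0*(2 + 1)/11 = -0*3/11 = -0/11 = -1*0 = 0)
r - O = 0 - 1*329/720 = 0 - 329/720 = -329/720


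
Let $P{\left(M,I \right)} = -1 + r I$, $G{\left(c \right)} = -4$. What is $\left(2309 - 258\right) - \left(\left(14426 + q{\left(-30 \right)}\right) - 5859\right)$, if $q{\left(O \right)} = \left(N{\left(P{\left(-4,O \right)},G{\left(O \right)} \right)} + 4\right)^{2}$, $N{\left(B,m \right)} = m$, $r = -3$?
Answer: $-6516$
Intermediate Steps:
$P{\left(M,I \right)} = -1 - 3 I$
$q{\left(O \right)} = 0$ ($q{\left(O \right)} = \left(-4 + 4\right)^{2} = 0^{2} = 0$)
$\left(2309 - 258\right) - \left(\left(14426 + q{\left(-30 \right)}\right) - 5859\right) = \left(2309 - 258\right) - \left(\left(14426 + 0\right) - 5859\right) = 2051 - \left(14426 - 5859\right) = 2051 - 8567 = -6516$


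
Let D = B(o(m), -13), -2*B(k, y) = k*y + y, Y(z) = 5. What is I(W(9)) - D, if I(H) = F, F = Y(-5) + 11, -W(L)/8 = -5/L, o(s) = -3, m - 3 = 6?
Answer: 29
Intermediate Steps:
m = 9 (m = 3 + 6 = 9)
W(L) = 40/L (W(L) = -(-40)/L = 40/L)
F = 16 (F = 5 + 11 = 16)
B(k, y) = -y/2 - k*y/2 (B(k, y) = -(k*y + y)/2 = -(y + k*y)/2 = -y/2 - k*y/2)
D = -13 (D = -½*(-13)*(1 - 3) = -½*(-13)*(-2) = -13)
I(H) = 16
I(W(9)) - D = 16 - 1*(-13) = 16 + 13 = 29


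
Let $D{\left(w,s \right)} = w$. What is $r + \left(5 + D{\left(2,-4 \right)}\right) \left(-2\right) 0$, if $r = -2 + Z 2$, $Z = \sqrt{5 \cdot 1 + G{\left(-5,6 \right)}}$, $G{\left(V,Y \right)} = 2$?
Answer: $-2 + 2 \sqrt{7} \approx 3.2915$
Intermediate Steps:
$Z = \sqrt{7}$ ($Z = \sqrt{5 \cdot 1 + 2} = \sqrt{5 + 2} = \sqrt{7} \approx 2.6458$)
$r = -2 + 2 \sqrt{7}$ ($r = -2 + \sqrt{7} \cdot 2 = -2 + 2 \sqrt{7} \approx 3.2915$)
$r + \left(5 + D{\left(2,-4 \right)}\right) \left(-2\right) 0 = \left(-2 + 2 \sqrt{7}\right) + \left(5 + 2\right) \left(-2\right) 0 = \left(-2 + 2 \sqrt{7}\right) + 7 \left(-2\right) 0 = \left(-2 + 2 \sqrt{7}\right) - 0 = \left(-2 + 2 \sqrt{7}\right) + 0 = -2 + 2 \sqrt{7}$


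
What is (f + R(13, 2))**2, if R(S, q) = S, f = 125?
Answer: 19044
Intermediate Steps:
(f + R(13, 2))**2 = (125 + 13)**2 = 138**2 = 19044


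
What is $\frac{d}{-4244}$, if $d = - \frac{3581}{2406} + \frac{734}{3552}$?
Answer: $\frac{912809}{3022474944} \approx 0.00030201$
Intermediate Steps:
$d = - \frac{912809}{712176}$ ($d = \left(-3581\right) \frac{1}{2406} + 734 \cdot \frac{1}{3552} = - \frac{3581}{2406} + \frac{367}{1776} = - \frac{912809}{712176} \approx -1.2817$)
$\frac{d}{-4244} = - \frac{912809}{712176 \left(-4244\right)} = \left(- \frac{912809}{712176}\right) \left(- \frac{1}{4244}\right) = \frac{912809}{3022474944}$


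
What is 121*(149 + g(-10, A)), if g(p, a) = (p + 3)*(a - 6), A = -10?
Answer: 31581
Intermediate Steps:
g(p, a) = (-6 + a)*(3 + p) (g(p, a) = (3 + p)*(-6 + a) = (-6 + a)*(3 + p))
121*(149 + g(-10, A)) = 121*(149 + (-18 - 6*(-10) + 3*(-10) - 10*(-10))) = 121*(149 + (-18 + 60 - 30 + 100)) = 121*(149 + 112) = 121*261 = 31581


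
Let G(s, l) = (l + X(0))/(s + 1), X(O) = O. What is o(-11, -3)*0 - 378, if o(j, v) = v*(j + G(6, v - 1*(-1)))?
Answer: -378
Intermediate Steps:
G(s, l) = l/(1 + s) (G(s, l) = (l + 0)/(s + 1) = l/(1 + s))
o(j, v) = v*(⅐ + j + v/7) (o(j, v) = v*(j + (v - 1*(-1))/(1 + 6)) = v*(j + (v + 1)/7) = v*(j + (1 + v)*(⅐)) = v*(j + (⅐ + v/7)) = v*(⅐ + j + v/7))
o(-11, -3)*0 - 378 = ((⅐)*(-3)*(1 - 3 + 7*(-11)))*0 - 378 = ((⅐)*(-3)*(1 - 3 - 77))*0 - 378 = ((⅐)*(-3)*(-79))*0 - 378 = (237/7)*0 - 378 = 0 - 378 = -378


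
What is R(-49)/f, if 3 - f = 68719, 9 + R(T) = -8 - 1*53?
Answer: 35/34358 ≈ 0.0010187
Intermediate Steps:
R(T) = -70 (R(T) = -9 + (-8 - 1*53) = -9 + (-8 - 53) = -9 - 61 = -70)
f = -68716 (f = 3 - 1*68719 = 3 - 68719 = -68716)
R(-49)/f = -70/(-68716) = -70*(-1/68716) = 35/34358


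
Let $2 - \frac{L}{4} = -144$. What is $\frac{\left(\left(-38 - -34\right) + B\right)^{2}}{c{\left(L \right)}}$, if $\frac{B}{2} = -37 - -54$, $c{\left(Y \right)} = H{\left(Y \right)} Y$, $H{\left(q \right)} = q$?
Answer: $\frac{225}{85264} \approx 0.0026389$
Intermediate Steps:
$L = 584$ ($L = 8 - -576 = 8 + 576 = 584$)
$c{\left(Y \right)} = Y^{2}$ ($c{\left(Y \right)} = Y Y = Y^{2}$)
$B = 34$ ($B = 2 \left(-37 - -54\right) = 2 \left(-37 + 54\right) = 2 \cdot 17 = 34$)
$\frac{\left(\left(-38 - -34\right) + B\right)^{2}}{c{\left(L \right)}} = \frac{\left(\left(-38 - -34\right) + 34\right)^{2}}{584^{2}} = \frac{\left(\left(-38 + 34\right) + 34\right)^{2}}{341056} = \left(-4 + 34\right)^{2} \cdot \frac{1}{341056} = 30^{2} \cdot \frac{1}{341056} = 900 \cdot \frac{1}{341056} = \frac{225}{85264}$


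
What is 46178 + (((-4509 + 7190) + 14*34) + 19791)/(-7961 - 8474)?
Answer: 758912482/16435 ≈ 46177.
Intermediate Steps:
46178 + (((-4509 + 7190) + 14*34) + 19791)/(-7961 - 8474) = 46178 + ((2681 + 476) + 19791)/(-16435) = 46178 + (3157 + 19791)*(-1/16435) = 46178 + 22948*(-1/16435) = 46178 - 22948/16435 = 758912482/16435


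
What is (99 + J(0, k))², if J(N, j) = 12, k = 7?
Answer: 12321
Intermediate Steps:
(99 + J(0, k))² = (99 + 12)² = 111² = 12321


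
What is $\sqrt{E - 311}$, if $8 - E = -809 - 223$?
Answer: $27$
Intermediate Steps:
$E = 1040$ ($E = 8 - \left(-809 - 223\right) = 8 - -1032 = 8 + 1032 = 1040$)
$\sqrt{E - 311} = \sqrt{1040 - 311} = \sqrt{729} = 27$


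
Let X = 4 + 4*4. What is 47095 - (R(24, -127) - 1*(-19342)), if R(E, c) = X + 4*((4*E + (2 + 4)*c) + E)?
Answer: 30301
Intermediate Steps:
X = 20 (X = 4 + 16 = 20)
R(E, c) = 20 + 20*E + 24*c (R(E, c) = 20 + 4*((4*E + (2 + 4)*c) + E) = 20 + 4*((4*E + 6*c) + E) = 20 + 4*(5*E + 6*c) = 20 + (20*E + 24*c) = 20 + 20*E + 24*c)
47095 - (R(24, -127) - 1*(-19342)) = 47095 - ((20 + 20*24 + 24*(-127)) - 1*(-19342)) = 47095 - ((20 + 480 - 3048) + 19342) = 47095 - (-2548 + 19342) = 47095 - 1*16794 = 47095 - 16794 = 30301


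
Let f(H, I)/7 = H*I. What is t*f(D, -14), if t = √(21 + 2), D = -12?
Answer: 1176*√23 ≈ 5639.9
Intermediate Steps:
f(H, I) = 7*H*I (f(H, I) = 7*(H*I) = 7*H*I)
t = √23 ≈ 4.7958
t*f(D, -14) = √23*(7*(-12)*(-14)) = √23*1176 = 1176*√23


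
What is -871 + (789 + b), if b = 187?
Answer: 105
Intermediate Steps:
-871 + (789 + b) = -871 + (789 + 187) = -871 + 976 = 105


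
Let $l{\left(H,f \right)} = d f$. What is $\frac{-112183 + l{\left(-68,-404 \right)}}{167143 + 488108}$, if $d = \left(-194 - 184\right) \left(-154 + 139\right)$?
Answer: $- \frac{2402863}{655251} \approx -3.6671$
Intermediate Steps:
$d = 5670$ ($d = \left(-378\right) \left(-15\right) = 5670$)
$l{\left(H,f \right)} = 5670 f$
$\frac{-112183 + l{\left(-68,-404 \right)}}{167143 + 488108} = \frac{-112183 + 5670 \left(-404\right)}{167143 + 488108} = \frac{-112183 - 2290680}{655251} = \left(-2402863\right) \frac{1}{655251} = - \frac{2402863}{655251}$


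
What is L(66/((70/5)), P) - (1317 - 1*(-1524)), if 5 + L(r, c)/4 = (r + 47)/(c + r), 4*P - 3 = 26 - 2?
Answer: -912589/321 ≈ -2843.0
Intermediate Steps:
P = 27/4 (P = ¾ + (26 - 2)/4 = ¾ + (¼)*24 = ¾ + 6 = 27/4 ≈ 6.7500)
L(r, c) = -20 + 4*(47 + r)/(c + r) (L(r, c) = -20 + 4*((r + 47)/(c + r)) = -20 + 4*((47 + r)/(c + r)) = -20 + 4*(47 + r)/(c + r))
L(66/((70/5)), P) - (1317 - 1*(-1524)) = 4*(47 - 5*27/4 - 264/(70/5))/(27/4 + 66/((70/5))) - (1317 - 1*(-1524)) = 4*(47 - 135/4 - 264/(70*(⅕)))/(27/4 + 66/((70*(⅕)))) - (1317 + 1524) = 4*(47 - 135/4 - 264/14)/(27/4 + 66/14) - 1*2841 = 4*(47 - 135/4 - 264/14)/(27/4 + 66*(1/14)) - 2841 = 4*(47 - 135/4 - 4*33/7)/(27/4 + 33/7) - 2841 = 4*(47 - 135/4 - 132/7)/(321/28) - 2841 = 4*(28/321)*(-157/28) - 2841 = -628/321 - 2841 = -912589/321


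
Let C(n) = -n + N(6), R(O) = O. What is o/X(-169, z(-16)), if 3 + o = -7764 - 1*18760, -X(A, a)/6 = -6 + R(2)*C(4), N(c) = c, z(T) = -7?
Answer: -26527/12 ≈ -2210.6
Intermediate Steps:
C(n) = 6 - n (C(n) = -n + 6 = 6 - n)
X(A, a) = 12 (X(A, a) = -6*(-6 + 2*(6 - 1*4)) = -6*(-6 + 2*(6 - 4)) = -6*(-6 + 2*2) = -6*(-6 + 4) = -6*(-2) = 12)
o = -26527 (o = -3 + (-7764 - 1*18760) = -3 + (-7764 - 18760) = -3 - 26524 = -26527)
o/X(-169, z(-16)) = -26527/12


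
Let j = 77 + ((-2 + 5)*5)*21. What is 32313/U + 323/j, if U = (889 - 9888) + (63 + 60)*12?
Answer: -10236767/2949016 ≈ -3.4712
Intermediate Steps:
U = -7523 (U = -8999 + 123*12 = -8999 + 1476 = -7523)
j = 392 (j = 77 + (3*5)*21 = 77 + 15*21 = 77 + 315 = 392)
32313/U + 323/j = 32313/(-7523) + 323/392 = 32313*(-1/7523) + 323*(1/392) = -32313/7523 + 323/392 = -10236767/2949016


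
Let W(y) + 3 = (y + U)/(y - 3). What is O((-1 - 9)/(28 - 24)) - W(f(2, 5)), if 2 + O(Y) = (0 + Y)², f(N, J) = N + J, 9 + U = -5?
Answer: 9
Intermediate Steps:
U = -14 (U = -9 - 5 = -14)
f(N, J) = J + N
W(y) = -3 + (-14 + y)/(-3 + y) (W(y) = -3 + (y - 14)/(y - 3) = -3 + (-14 + y)/(-3 + y))
O(Y) = -2 + Y² (O(Y) = -2 + (0 + Y)² = -2 + Y²)
O((-1 - 9)/(28 - 24)) - W(f(2, 5)) = (-2 + ((-1 - 9)/(28 - 24))²) - (-5 - 2*(5 + 2))/(-3 + (5 + 2)) = (-2 + (-10/4)²) - (-5 - 2*7)/(-3 + 7) = (-2 + (-10*¼)²) - (-5 - 14)/4 = (-2 + (-5/2)²) - (-19)/4 = (-2 + 25/4) - 1*(-19/4) = 17/4 + 19/4 = 9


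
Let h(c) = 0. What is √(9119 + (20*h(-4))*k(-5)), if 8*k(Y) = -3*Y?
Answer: √9119 ≈ 95.493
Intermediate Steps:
k(Y) = -3*Y/8 (k(Y) = (-3*Y)/8 = -3*Y/8)
√(9119 + (20*h(-4))*k(-5)) = √(9119 + (20*0)*(-3/8*(-5))) = √(9119 + 0*(15/8)) = √(9119 + 0) = √9119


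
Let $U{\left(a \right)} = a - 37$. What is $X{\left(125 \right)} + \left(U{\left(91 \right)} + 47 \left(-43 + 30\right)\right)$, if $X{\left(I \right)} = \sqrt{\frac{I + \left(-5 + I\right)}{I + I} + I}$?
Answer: $-557 + \frac{\sqrt{12598}}{10} \approx -545.78$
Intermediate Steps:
$U{\left(a \right)} = -37 + a$ ($U{\left(a \right)} = a - 37 = -37 + a$)
$X{\left(I \right)} = \sqrt{I + \frac{-5 + 2 I}{2 I}}$ ($X{\left(I \right)} = \sqrt{\frac{-5 + 2 I}{2 I} + I} = \sqrt{I + \frac{-5 + 2 I}{2 I}}$)
$X{\left(125 \right)} + \left(U{\left(91 \right)} + 47 \left(-43 + 30\right)\right) = \frac{\sqrt{4 - \frac{10}{125} + 4 \cdot 125}}{2} + \left(\left(-37 + 91\right) + 47 \left(-43 + 30\right)\right) = \frac{\sqrt{4 - \frac{2}{25} + 500}}{2} + \left(54 + 47 \left(-13\right)\right) = \frac{\sqrt{4 - \frac{2}{25} + 500}}{2} + \left(54 - 611\right) = \frac{\sqrt{\frac{12598}{25}}}{2} - 557 = \frac{\frac{1}{5} \sqrt{12598}}{2} - 557 = \frac{\sqrt{12598}}{10} - 557 = -557 + \frac{\sqrt{12598}}{10}$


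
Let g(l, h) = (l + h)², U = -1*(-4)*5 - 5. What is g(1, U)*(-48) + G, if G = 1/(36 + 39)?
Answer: -921599/75 ≈ -12288.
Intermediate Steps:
U = 15 (U = 4*5 - 5 = 20 - 5 = 15)
g(l, h) = (h + l)²
G = 1/75 ≈ 0.013333
g(1, U)*(-48) + G = (15 + 1)²*(-48) + 1/75 = 16²*(-48) + 1/75 = 256*(-48) + 1/75 = -12288 + 1/75 = -921599/75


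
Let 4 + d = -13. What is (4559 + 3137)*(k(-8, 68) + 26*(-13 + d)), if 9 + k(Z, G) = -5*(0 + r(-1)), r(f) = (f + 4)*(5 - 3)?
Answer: -6303024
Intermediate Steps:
d = -17 (d = -4 - 13 = -17)
r(f) = 8 + 2*f (r(f) = (4 + f)*2 = 8 + 2*f)
k(Z, G) = -39 (k(Z, G) = -9 - 5*(0 + (8 + 2*(-1))) = -9 - 5*(0 + (8 - 2)) = -9 - 5*(0 + 6) = -9 - 5*6 = -9 - 30 = -39)
(4559 + 3137)*(k(-8, 68) + 26*(-13 + d)) = (4559 + 3137)*(-39 + 26*(-13 - 17)) = 7696*(-39 + 26*(-30)) = 7696*(-39 - 780) = 7696*(-819) = -6303024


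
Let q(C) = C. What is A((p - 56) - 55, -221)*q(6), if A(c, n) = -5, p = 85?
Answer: -30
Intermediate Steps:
A((p - 56) - 55, -221)*q(6) = -5*6 = -30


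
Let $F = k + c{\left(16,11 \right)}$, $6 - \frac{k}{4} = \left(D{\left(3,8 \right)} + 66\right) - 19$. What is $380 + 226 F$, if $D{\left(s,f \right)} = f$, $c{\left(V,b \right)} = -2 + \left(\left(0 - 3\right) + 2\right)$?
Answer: $-44594$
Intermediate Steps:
$c{\left(V,b \right)} = -3$ ($c{\left(V,b \right)} = -2 + \left(-3 + 2\right) = -2 - 1 = -3$)
$k = -196$ ($k = 24 - 4 \left(\left(8 + 66\right) - 19\right) = 24 - 4 \left(74 - 19\right) = 24 - 220 = -196$)
$F = -199$ ($F = -196 - 3 = -199$)
$380 + 226 F = 380 + 226 \left(-199\right) = 380 - 44974 = -44594$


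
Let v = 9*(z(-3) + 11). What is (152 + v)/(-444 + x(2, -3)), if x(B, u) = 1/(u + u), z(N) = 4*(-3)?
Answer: -66/205 ≈ -0.32195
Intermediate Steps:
z(N) = -12
x(B, u) = 1/(2*u)
v = -9 (v = 9*(-12 + 11) = 9*(-1) = -9)
(152 + v)/(-444 + x(2, -3)) = (152 - 9)/(-444 + (½)/(-3)) = 143/(-444 + (½)*(-⅓)) = 143/(-444 - ⅙) = 143/(-2665/6) = 143*(-6/2665) = -66/205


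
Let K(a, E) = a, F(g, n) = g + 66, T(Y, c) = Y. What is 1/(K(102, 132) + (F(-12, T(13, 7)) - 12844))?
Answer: -1/12688 ≈ -7.8815e-5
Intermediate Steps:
F(g, n) = 66 + g
1/(K(102, 132) + (F(-12, T(13, 7)) - 12844)) = 1/(102 + ((66 - 12) - 12844)) = 1/(102 + (54 - 12844)) = 1/(102 - 12790) = 1/(-12688) = -1/12688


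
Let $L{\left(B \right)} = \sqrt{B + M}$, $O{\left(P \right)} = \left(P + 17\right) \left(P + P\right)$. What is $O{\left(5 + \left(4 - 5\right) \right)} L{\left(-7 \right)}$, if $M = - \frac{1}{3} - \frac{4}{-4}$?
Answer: $56 i \sqrt{57} \approx 422.79 i$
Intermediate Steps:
$M = \frac{2}{3}$ ($M = \left(-1\right) \frac{1}{3} - -1 = - \frac{1}{3} + 1 = \frac{2}{3} \approx 0.66667$)
$O{\left(P \right)} = 2 P \left(17 + P\right)$ ($O{\left(P \right)} = \left(17 + P\right) 2 P = 2 P \left(17 + P\right)$)
$L{\left(B \right)} = \sqrt{\frac{2}{3} + B}$ ($L{\left(B \right)} = \sqrt{B + \frac{2}{3}} = \sqrt{\frac{2}{3} + B}$)
$O{\left(5 + \left(4 - 5\right) \right)} L{\left(-7 \right)} = 2 \left(5 + \left(4 - 5\right)\right) \left(17 + \left(5 + \left(4 - 5\right)\right)\right) \frac{\sqrt{6 + 9 \left(-7\right)}}{3} = 2 \left(5 + \left(4 - 5\right)\right) \left(17 + \left(5 + \left(4 - 5\right)\right)\right) \frac{\sqrt{6 - 63}}{3} = 2 \left(5 - 1\right) \left(17 + \left(5 - 1\right)\right) \frac{\sqrt{-57}}{3} = 2 \cdot 4 \left(17 + 4\right) \frac{i \sqrt{57}}{3} = 2 \cdot 4 \cdot 21 \frac{i \sqrt{57}}{3} = 168 \frac{i \sqrt{57}}{3} = 56 i \sqrt{57}$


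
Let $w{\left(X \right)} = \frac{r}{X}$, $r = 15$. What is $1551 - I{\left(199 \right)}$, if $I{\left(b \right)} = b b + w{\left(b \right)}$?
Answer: $- \frac{7571965}{199} \approx -38050.0$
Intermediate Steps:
$w{\left(X \right)} = \frac{15}{X}$
$I{\left(b \right)} = b^{2} + \frac{15}{b}$ ($I{\left(b \right)} = b b + \frac{15}{b} = b^{2} + \frac{15}{b}$)
$1551 - I{\left(199 \right)} = 1551 - \frac{15 + 199^{3}}{199} = 1551 - \frac{15 + 7880599}{199} = 1551 - \frac{1}{199} \cdot 7880614 = 1551 - \frac{7880614}{199} = - \frac{7571965}{199}$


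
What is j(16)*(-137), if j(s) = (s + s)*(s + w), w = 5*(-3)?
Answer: -4384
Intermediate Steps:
w = -15
j(s) = 2*s*(-15 + s) (j(s) = (s + s)*(s - 15) = (2*s)*(-15 + s) = 2*s*(-15 + s))
j(16)*(-137) = (2*16*(-15 + 16))*(-137) = (2*16*1)*(-137) = 32*(-137) = -4384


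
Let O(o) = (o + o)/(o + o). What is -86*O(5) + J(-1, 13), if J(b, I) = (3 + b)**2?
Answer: -82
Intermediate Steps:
O(o) = 1 (O(o) = (2*o)/((2*o)) = (2*o)*(1/(2*o)) = 1)
-86*O(5) + J(-1, 13) = -86*1 + (3 - 1)**2 = -86 + 2**2 = -86 + 4 = -82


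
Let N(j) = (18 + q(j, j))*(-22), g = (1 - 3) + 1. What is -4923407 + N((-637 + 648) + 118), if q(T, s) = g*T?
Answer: -4920965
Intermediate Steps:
g = -1 (g = -2 + 1 = -1)
q(T, s) = -T
N(j) = -396 + 22*j (N(j) = (18 - j)*(-22) = -396 + 22*j)
-4923407 + N((-637 + 648) + 118) = -4923407 + (-396 + 22*((-637 + 648) + 118)) = -4923407 + (-396 + 22*(11 + 118)) = -4923407 + (-396 + 22*129) = -4923407 + (-396 + 2838) = -4923407 + 2442 = -4920965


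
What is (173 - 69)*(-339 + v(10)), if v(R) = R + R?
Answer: -33176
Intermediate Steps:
v(R) = 2*R
(173 - 69)*(-339 + v(10)) = (173 - 69)*(-339 + 2*10) = 104*(-339 + 20) = 104*(-319) = -33176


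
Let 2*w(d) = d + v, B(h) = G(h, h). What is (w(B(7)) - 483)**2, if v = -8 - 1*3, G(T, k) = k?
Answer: 235225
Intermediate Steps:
B(h) = h
v = -11 (v = -8 - 3 = -11)
w(d) = -11/2 + d/2 (w(d) = (d - 11)/2 = (-11 + d)/2 = -11/2 + d/2)
(w(B(7)) - 483)**2 = ((-11/2 + (1/2)*7) - 483)**2 = ((-11/2 + 7/2) - 483)**2 = (-2 - 483)**2 = (-485)**2 = 235225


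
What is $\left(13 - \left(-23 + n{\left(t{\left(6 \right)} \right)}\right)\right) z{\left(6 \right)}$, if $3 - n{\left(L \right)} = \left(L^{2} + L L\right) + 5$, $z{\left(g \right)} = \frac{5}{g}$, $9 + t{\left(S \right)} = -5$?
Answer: $\frac{1075}{3} \approx 358.33$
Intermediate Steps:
$t{\left(S \right)} = -14$ ($t{\left(S \right)} = -9 - 5 = -14$)
$n{\left(L \right)} = -2 - 2 L^{2}$ ($n{\left(L \right)} = 3 - \left(\left(L^{2} + L L\right) + 5\right) = 3 - \left(\left(L^{2} + L^{2}\right) + 5\right) = 3 - \left(2 L^{2} + 5\right) = 3 - \left(5 + 2 L^{2}\right) = -2 - 2 L^{2}$)
$\left(13 - \left(-23 + n{\left(t{\left(6 \right)} \right)}\right)\right) z{\left(6 \right)} = \left(13 + \left(23 - \left(-2 - 2 \left(-14\right)^{2}\right)\right)\right) \frac{5}{6} = \left(13 + \left(23 - \left(-2 - 392\right)\right)\right) 5 \cdot \frac{1}{6} = \left(13 + \left(23 - \left(-2 - 392\right)\right)\right) \frac{5}{6} = \left(13 + \left(23 - -394\right)\right) \frac{5}{6} = \left(13 + \left(23 + 394\right)\right) \frac{5}{6} = \left(13 + 417\right) \frac{5}{6} = 430 \cdot \frac{5}{6} = \frac{1075}{3}$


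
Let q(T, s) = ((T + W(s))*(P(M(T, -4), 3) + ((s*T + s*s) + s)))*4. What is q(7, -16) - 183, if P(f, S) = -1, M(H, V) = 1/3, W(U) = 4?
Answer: 5405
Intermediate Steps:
M(H, V) = 1/3 (M(H, V) = 1*(1/3) = 1/3)
q(T, s) = 4*(4 + T)*(-1 + s + s**2 + T*s) (q(T, s) = ((T + 4)*(-1 + ((s*T + s*s) + s)))*4 = ((4 + T)*(-1 + ((T*s + s**2) + s)))*4 = ((4 + T)*(-1 + ((s**2 + T*s) + s)))*4 = ((4 + T)*(-1 + (s + s**2 + T*s)))*4 = ((4 + T)*(-1 + s + s**2 + T*s))*4 = 4*(4 + T)*(-1 + s + s**2 + T*s))
q(7, -16) - 183 = (-16 - 4*7 + 16*(-16) + 16*(-16)**2 + 4*7*(-16)**2 + 4*(-16)*7**2 + 20*7*(-16)) - 183 = (-16 - 28 - 256 + 16*256 + 4*7*256 + 4*(-16)*49 - 2240) - 183 = (-16 - 28 - 256 + 4096 + 7168 - 3136 - 2240) - 183 = 5588 - 183 = 5405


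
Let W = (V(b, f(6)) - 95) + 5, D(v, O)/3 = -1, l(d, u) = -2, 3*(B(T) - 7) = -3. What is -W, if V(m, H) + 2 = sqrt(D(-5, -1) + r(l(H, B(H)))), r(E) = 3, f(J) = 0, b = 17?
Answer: 92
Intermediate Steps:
B(T) = 6 (B(T) = 7 + (1/3)*(-3) = 7 - 1 = 6)
D(v, O) = -3 (D(v, O) = 3*(-1) = -3)
V(m, H) = -2 (V(m, H) = -2 + sqrt(-3 + 3) = -2 + sqrt(0) = -2 + 0 = -2)
W = -92 (W = (-2 - 95) + 5 = -97 + 5 = -92)
-W = -1*(-92) = 92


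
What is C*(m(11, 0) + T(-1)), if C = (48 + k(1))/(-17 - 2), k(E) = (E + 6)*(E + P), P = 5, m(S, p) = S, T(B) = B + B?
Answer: -810/19 ≈ -42.632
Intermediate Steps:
T(B) = 2*B
k(E) = (5 + E)*(6 + E) (k(E) = (E + 6)*(E + 5) = (6 + E)*(5 + E) = (5 + E)*(6 + E))
C = -90/19 (C = (48 + (30 + 1**2 + 11*1))/(-17 - 2) = (48 + (30 + 1 + 11))/(-19) = (48 + 42)*(-1/19) = 90*(-1/19) = -90/19 ≈ -4.7368)
C*(m(11, 0) + T(-1)) = -90*(11 + 2*(-1))/19 = -90*(11 - 2)/19 = -90/19*9 = -810/19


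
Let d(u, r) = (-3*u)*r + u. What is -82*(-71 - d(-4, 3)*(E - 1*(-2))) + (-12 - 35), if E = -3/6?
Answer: 9711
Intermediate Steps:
E = -½ (E = -3*⅙ = -½ ≈ -0.50000)
d(u, r) = u - 3*r*u (d(u, r) = -3*r*u + u = u - 3*r*u)
-82*(-71 - d(-4, 3)*(E - 1*(-2))) + (-12 - 35) = -82*(-71 - (-4*(1 - 3*3))*(-½ - 1*(-2))) + (-12 - 35) = -82*(-71 - (-4*(1 - 9))*(-½ + 2)) - 47 = -82*(-71 - (-4*(-8))*3/2) - 47 = -82*(-71 - 32*3/2) - 47 = -82*(-71 - 1*48) - 47 = -82*(-71 - 48) - 47 = -82*(-119) - 47 = 9758 - 47 = 9711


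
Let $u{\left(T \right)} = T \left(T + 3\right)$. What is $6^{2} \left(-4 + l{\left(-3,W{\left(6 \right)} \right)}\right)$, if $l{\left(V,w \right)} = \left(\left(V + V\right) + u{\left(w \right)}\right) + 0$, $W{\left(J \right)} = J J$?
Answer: $50184$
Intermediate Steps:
$W{\left(J \right)} = J^{2}$
$u{\left(T \right)} = T \left(3 + T\right)$
$l{\left(V,w \right)} = 2 V + w \left(3 + w\right)$ ($l{\left(V,w \right)} = \left(\left(V + V\right) + w \left(3 + w\right)\right) + 0 = \left(2 V + w \left(3 + w\right)\right) + 0 = 2 V + w \left(3 + w\right)$)
$6^{2} \left(-4 + l{\left(-3,W{\left(6 \right)} \right)}\right) = 6^{2} \left(-4 + \left(2 \left(-3\right) + 6^{2} \left(3 + 6^{2}\right)\right)\right) = 36 \left(-4 - \left(6 - 36 \left(3 + 36\right)\right)\right) = 36 \left(-4 + \left(-6 + 36 \cdot 39\right)\right) = 36 \left(-4 + \left(-6 + 1404\right)\right) = 36 \left(-4 + 1398\right) = 36 \cdot 1394 = 50184$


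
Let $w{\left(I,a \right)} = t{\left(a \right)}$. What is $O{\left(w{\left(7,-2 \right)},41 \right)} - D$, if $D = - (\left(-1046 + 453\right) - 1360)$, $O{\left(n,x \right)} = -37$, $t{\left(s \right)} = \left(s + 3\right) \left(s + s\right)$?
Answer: $-1990$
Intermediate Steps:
$t{\left(s \right)} = 2 s \left(3 + s\right)$ ($t{\left(s \right)} = \left(3 + s\right) 2 s = 2 s \left(3 + s\right)$)
$w{\left(I,a \right)} = 2 a \left(3 + a\right)$
$D = 1953$ ($D = - (-593 - 1360) = \left(-1\right) \left(-1953\right) = 1953$)
$O{\left(w{\left(7,-2 \right)},41 \right)} - D = -37 - 1953 = -1990$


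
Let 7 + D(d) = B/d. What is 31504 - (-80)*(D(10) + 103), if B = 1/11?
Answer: 431032/11 ≈ 39185.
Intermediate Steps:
B = 1/11 ≈ 0.090909
D(d) = -7 + 1/(11*d)
31504 - (-80)*(D(10) + 103) = 31504 - (-80)*((-7 + (1/11)/10) + 103) = 31504 - (-80)*((-7 + (1/11)*(⅒)) + 103) = 31504 - (-80)*((-7 + 1/110) + 103) = 31504 - (-80)*(-769/110 + 103) = 31504 - (-80)*10561/110 = 31504 - 1*(-84488/11) = 31504 + 84488/11 = 431032/11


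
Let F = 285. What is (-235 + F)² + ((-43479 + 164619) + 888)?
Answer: 124528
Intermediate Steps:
(-235 + F)² + ((-43479 + 164619) + 888) = (-235 + 285)² + ((-43479 + 164619) + 888) = 50² + (121140 + 888) = 2500 + 122028 = 124528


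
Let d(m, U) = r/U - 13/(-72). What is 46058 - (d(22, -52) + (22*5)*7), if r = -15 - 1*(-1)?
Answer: 42389147/936 ≈ 45288.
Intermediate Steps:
r = -14 (r = -15 + 1 = -14)
d(m, U) = 13/72 - 14/U (d(m, U) = -14/U - 13/(-72) = -14/U - 13*(-1/72) = -14/U + 13/72 = 13/72 - 14/U)
46058 - (d(22, -52) + (22*5)*7) = 46058 - ((13/72 - 14/(-52)) + (22*5)*7) = 46058 - ((13/72 - 14*(-1/52)) + 110*7) = 46058 - ((13/72 + 7/26) + 770) = 46058 - (421/936 + 770) = 46058 - 1*721141/936 = 46058 - 721141/936 = 42389147/936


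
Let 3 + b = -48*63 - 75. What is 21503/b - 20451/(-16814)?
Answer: -74528110/13039257 ≈ -5.7157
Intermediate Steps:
b = -3102 (b = -3 + (-48*63 - 75) = -3 + (-3024 - 75) = -3 - 3099 = -3102)
21503/b - 20451/(-16814) = 21503/(-3102) - 20451/(-16814) = 21503*(-1/3102) - 20451*(-1/16814) = -21503/3102 + 20451/16814 = -74528110/13039257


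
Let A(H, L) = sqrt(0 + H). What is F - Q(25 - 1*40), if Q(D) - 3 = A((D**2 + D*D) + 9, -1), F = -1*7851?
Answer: -7854 - 3*sqrt(51) ≈ -7875.4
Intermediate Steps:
A(H, L) = sqrt(H)
F = -7851
Q(D) = 3 + sqrt(9 + 2*D**2) (Q(D) = 3 + sqrt((D**2 + D*D) + 9) = 3 + sqrt((D**2 + D**2) + 9) = 3 + sqrt(2*D**2 + 9) = 3 + sqrt(9 + 2*D**2))
F - Q(25 - 1*40) = -7851 - (3 + sqrt(9 + 2*(25 - 1*40)**2)) = -7851 - (3 + sqrt(9 + 2*(25 - 40)**2)) = -7851 - (3 + sqrt(9 + 2*(-15)**2)) = -7851 - (3 + sqrt(9 + 2*225)) = -7851 - (3 + sqrt(9 + 450)) = -7851 - (3 + sqrt(459)) = -7851 - (3 + 3*sqrt(51)) = -7851 + (-3 - 3*sqrt(51)) = -7854 - 3*sqrt(51)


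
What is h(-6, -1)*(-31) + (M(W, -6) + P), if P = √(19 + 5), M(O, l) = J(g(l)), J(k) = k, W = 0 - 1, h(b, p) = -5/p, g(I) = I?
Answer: -161 + 2*√6 ≈ -156.10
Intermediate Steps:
W = -1
M(O, l) = l
P = 2*√6 (P = √24 = 2*√6 ≈ 4.8990)
h(-6, -1)*(-31) + (M(W, -6) + P) = -5/(-1)*(-31) + (-6 + 2*√6) = -5*(-1)*(-31) + (-6 + 2*√6) = 5*(-31) + (-6 + 2*√6) = -155 + (-6 + 2*√6) = -161 + 2*√6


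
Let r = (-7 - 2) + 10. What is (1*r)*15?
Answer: 15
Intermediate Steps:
r = 1 (r = -9 + 10 = 1)
(1*r)*15 = (1*1)*15 = 1*15 = 15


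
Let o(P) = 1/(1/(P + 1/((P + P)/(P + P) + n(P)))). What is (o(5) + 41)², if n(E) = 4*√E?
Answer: 13198769/6241 + 29064*√5/6241 ≈ 2125.3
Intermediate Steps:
o(P) = P + 1/(1 + 4*√P) (o(P) = 1/(1/(P + 1/((P + P)/(P + P) + 4*√P))) = 1/(1/(P + 1/((2*P)/((2*P)) + 4*√P))) = 1/(1/(P + 1/((2*P)*(1/(2*P)) + 4*√P))) = 1/(1/(P + 1/(1 + 4*√P))) = P + 1/(1 + 4*√P))
(o(5) + 41)² = ((1 + 5 + 4*5^(3/2))/(1 + 4*√5) + 41)² = ((1 + 5 + 4*(5*√5))/(1 + 4*√5) + 41)² = ((1 + 5 + 20*√5)/(1 + 4*√5) + 41)² = ((6 + 20*√5)/(1 + 4*√5) + 41)² = (41 + (6 + 20*√5)/(1 + 4*√5))²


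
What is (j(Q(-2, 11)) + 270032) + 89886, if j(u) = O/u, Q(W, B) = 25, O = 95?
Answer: 1799609/5 ≈ 3.5992e+5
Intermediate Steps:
j(u) = 95/u
(j(Q(-2, 11)) + 270032) + 89886 = (95/25 + 270032) + 89886 = (95*(1/25) + 270032) + 89886 = (19/5 + 270032) + 89886 = 1350179/5 + 89886 = 1799609/5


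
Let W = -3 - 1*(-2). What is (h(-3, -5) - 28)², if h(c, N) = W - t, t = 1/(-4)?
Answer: 13225/16 ≈ 826.56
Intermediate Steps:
t = -¼ (t = 1*(-¼) = -¼ ≈ -0.25000)
W = -1 (W = -3 + 2 = -1)
h(c, N) = -¾ (h(c, N) = -1 - 1*(-¼) = -1 + ¼ = -¾)
(h(-3, -5) - 28)² = (-¾ - 28)² = (-115/4)² = 13225/16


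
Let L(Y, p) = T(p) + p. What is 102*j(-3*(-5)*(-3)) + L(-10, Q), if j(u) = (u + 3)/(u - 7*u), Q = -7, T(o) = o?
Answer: -448/15 ≈ -29.867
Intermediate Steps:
j(u) = -(3 + u)/(6*u) (j(u) = (3 + u)/((-6*u)) = (3 + u)*(-1/(6*u)) = -(3 + u)/(6*u))
L(Y, p) = 2*p (L(Y, p) = p + p = 2*p)
102*j(-3*(-5)*(-3)) + L(-10, Q) = 102*((-3 - (-3*(-5))*(-3))/(6*((-3*(-5)*(-3))))) + 2*(-7) = 102*((-3 - 15*(-3))/(6*((15*(-3))))) - 14 = 102*((1/6)*(-3 - 1*(-45))/(-45)) - 14 = 102*((1/6)*(-1/45)*(-3 + 45)) - 14 = 102*((1/6)*(-1/45)*42) - 14 = 102*(-7/45) - 14 = -238/15 - 14 = -448/15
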